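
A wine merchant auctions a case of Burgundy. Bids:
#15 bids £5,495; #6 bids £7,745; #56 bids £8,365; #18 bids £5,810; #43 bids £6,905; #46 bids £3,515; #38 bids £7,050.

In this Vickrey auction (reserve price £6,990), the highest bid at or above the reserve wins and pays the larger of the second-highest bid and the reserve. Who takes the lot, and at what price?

Sorting bids: 8,365 (#56) > 7,745 (#6) > 7,050 (#38) > 6,905 (#43) > 5,810 (#18) > 5,495 (#15) > …
Highest eligible bid: #56 at £8,365.
Second-highest bid £7,745 exceeds the reserve £6,990 → payment £7,745.

#56 pays £7,745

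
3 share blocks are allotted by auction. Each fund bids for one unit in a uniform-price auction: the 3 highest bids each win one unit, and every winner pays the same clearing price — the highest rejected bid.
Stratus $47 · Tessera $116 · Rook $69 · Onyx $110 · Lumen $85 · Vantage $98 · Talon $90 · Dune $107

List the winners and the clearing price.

Bids ranked high→low: 116 (Tessera), 110 (Onyx), 107 (Dune), 98 (Vantage), 90 (Talon), …
Winners (3 units): Tessera, Onyx, Dune.
Highest unsuccessful bid: $98 → clearing price.

Tessera, Onyx, Dune; each pays $98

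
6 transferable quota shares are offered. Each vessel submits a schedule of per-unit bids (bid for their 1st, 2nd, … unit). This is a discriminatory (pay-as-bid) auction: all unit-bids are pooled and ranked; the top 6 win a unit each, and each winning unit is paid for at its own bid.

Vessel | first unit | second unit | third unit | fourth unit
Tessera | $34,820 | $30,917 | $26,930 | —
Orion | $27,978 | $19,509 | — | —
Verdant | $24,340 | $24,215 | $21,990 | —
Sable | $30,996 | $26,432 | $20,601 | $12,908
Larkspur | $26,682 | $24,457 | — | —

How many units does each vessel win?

Larkspur 1, Orion 1, Sable 1, Tessera 3

All unit-bids, highest first — top 6: 34,820 (Tessera-1), 30,996 (Sable-1), 30,917 (Tessera-2), 27,978 (Orion-1), 26,930 (Tessera-3), 26,682 (Larkspur-1)
Next rejected bid: $26,432 (not a price — pay-as-bid).
Allocation: Larkspur 1, Orion 1, Sable 1, Tessera 3.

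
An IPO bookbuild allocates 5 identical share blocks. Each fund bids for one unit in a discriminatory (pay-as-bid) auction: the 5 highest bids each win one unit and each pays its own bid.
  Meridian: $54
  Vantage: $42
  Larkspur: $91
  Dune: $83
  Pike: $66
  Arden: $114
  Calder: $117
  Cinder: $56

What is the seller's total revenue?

Total revenue: $471

Ordering the bids: 117 (Calder), 114 (Arden), 91 (Larkspur), 83 (Dune), 66 (Pike), 56 (Cinder), 54 (Meridian), …
Winners (5 units): Calder, Arden, Larkspur, Dune, Pike.
Total revenue = 117 + 114 + 91 + 83 + 66 = $471.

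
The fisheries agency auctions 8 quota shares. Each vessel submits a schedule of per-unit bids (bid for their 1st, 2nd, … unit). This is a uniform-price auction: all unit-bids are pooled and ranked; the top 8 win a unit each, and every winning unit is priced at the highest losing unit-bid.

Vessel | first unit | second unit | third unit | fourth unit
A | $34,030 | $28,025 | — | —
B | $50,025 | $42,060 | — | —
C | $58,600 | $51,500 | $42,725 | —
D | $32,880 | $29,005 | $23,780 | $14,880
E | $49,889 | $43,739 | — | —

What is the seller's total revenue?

Pooled unit-bids ranked (top 8): 58,600 (C-1), 51,500 (C-2), 50,025 (B-1), 49,889 (E-1), 43,739 (E-2), 42,725 (C-3), 42,060 (B-2), 34,030 (A-1)
First bid not allocated: $32,880.
Allocation: A 1, B 2, C 3, E 2. Every unit priced at $32,880.
Revenue = 8 × 32,880 = $263,040.

Total revenue: $263,040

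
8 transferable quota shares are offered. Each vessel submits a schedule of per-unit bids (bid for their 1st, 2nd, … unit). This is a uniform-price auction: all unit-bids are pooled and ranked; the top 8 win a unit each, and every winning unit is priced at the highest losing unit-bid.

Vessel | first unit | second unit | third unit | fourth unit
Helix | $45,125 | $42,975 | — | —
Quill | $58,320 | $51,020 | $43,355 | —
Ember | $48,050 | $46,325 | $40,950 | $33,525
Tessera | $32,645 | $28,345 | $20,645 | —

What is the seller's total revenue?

Total revenue: $268,200

All unit-bids, highest first — top 8: 58,320 (Quill-1), 51,020 (Quill-2), 48,050 (Ember-1), 46,325 (Ember-2), 45,125 (Helix-1), 43,355 (Quill-3), 42,975 (Helix-2), 40,950 (Ember-3)
First bid not allocated: $33,525.
Allocation: Ember 3, Helix 2, Quill 3. Every unit priced at $33,525.
Revenue = 8 × 33,525 = $268,200.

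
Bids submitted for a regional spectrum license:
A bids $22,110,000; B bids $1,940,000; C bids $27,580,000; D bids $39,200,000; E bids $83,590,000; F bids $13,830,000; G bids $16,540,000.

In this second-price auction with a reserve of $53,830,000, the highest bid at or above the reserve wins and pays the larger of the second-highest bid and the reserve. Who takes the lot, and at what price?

Second-price auction with a reserve of $53,830,000: the highest bid at or above the reserve wins and pays the larger of the second-highest bid and the reserve.
Bids in order: 83,590,000 (E) > 39,200,000 (D) > 27,580,000 (C) > 22,110,000 (A) > 16,540,000 (G) > 13,830,000 (F) > …
E has the top bid at or above the reserve ($83,590,000).
max(second-highest $39,200,000, reserve $53,830,000) = $53,830,000.

E pays $53,830,000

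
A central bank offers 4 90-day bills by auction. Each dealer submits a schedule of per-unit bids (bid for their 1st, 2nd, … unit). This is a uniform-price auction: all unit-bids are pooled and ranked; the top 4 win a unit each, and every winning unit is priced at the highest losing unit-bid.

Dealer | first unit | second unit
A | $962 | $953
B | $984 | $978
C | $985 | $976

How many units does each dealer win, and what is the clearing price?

Pooled unit-bids ranked (top 4): 985 (C-1), 984 (B-1), 978 (B-2), 976 (C-2)
Highest rejected unit-bid = $962.
Allocation: B 2, C 2.

B 2, C 2; clearing price $962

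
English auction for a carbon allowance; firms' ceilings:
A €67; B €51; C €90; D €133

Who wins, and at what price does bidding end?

D wins at €90

Rule: the price rises until one bidder remains; the winner pays the price at which the last rival dropped out.
Limits ranked: 133 (D) > 90 (C) > 67 (A) > 51 (B)
Bidding ends when C exits at €90; D takes it.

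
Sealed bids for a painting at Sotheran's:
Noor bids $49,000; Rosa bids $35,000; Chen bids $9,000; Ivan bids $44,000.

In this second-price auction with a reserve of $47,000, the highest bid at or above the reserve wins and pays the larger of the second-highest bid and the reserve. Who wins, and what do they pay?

Rule: the highest bid at or above the reserve wins and pays the larger of the second-highest bid and the reserve.
Sorting bids: 49,000 (Noor) > 44,000 (Ivan) > 35,000 (Rosa) > 9,000 (Chen)
Highest eligible bid: Noor at $49,000.
max(second-highest $44,000, reserve $47,000) = $47,000.

Noor pays $47,000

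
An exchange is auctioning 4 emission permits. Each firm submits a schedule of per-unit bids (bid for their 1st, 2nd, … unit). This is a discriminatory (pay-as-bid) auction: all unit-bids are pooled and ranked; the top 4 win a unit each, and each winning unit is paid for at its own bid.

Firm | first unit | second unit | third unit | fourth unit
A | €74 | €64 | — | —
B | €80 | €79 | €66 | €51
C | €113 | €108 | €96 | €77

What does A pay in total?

A pays €0

All unit-bids, highest first — top 4: 113 (C-1), 108 (C-2), 96 (C-3), 80 (B-1)
Next rejected bid: €79 (not a price — pay-as-bid).
A wins no units.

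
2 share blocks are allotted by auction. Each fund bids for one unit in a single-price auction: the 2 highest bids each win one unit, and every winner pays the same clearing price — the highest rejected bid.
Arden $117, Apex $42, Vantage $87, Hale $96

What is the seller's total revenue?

Total revenue: $174

Ordering the bids: 117 (Arden), 96 (Hale), 87 (Vantage), 42 (Apex)
The 2 highest are Arden, Hale.
Highest unsuccessful bid: $87 → clearing price.
Total revenue = 2 × $87 = $174.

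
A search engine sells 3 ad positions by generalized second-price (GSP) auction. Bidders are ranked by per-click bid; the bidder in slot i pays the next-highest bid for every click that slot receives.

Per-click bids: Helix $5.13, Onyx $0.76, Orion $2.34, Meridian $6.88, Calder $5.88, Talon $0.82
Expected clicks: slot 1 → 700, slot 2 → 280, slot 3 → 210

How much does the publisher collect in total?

Total revenue: $6043.80

Sorting advertisers: $6.88 (Meridian) > $5.88 (Calder) > $5.13 (Helix) > $2.34 (Orion) > …
Slot 1: Meridian pays $5.88 × 700 = $4116.00
Slot 2: Calder pays $5.13 × 280 = $1436.40
Slot 3: Helix pays $2.34 × 210 = $491.40
Total = $6043.80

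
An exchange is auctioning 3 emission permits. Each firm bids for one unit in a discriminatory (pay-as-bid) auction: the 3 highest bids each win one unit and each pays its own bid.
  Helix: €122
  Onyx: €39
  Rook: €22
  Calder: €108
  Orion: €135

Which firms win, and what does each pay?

Orion €135, Helix €122, Calder €108

Sorting: 135 (Orion), 122 (Helix), 108 (Calder), 39 (Onyx), 22 (Rook)
Top 3: Orion, Helix, Calder.
Each winner pays its own bid: Orion €135, Helix €122, Calder €108.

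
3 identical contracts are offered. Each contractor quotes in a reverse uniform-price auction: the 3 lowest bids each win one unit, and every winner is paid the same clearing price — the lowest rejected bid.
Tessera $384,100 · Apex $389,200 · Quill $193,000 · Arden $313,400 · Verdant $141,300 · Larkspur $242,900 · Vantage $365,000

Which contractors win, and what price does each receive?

Verdant, Quill, Larkspur; each is paid $313,400

Bids ranked low→high: 141,300 (Verdant), 193,000 (Quill), 242,900 (Larkspur), 313,400 (Arden), 365,000 (Vantage), …
Winners (3 units): Verdant, Quill, Larkspur.
First losing bid is Arden's $313,400, which sets the uniform price.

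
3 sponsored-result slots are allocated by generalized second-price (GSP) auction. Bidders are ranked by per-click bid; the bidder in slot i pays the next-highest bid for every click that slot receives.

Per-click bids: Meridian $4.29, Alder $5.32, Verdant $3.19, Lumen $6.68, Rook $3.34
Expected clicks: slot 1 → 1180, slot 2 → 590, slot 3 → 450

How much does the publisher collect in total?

Per-click bids in order: $6.68 (Lumen) > $5.32 (Alder) > $4.29 (Meridian) > $3.34 (Rook) > …
Slot 1: Lumen pays $5.32 × 1180 = $6277.60
Slot 2: Alder pays $4.29 × 590 = $2531.10
Slot 3: Meridian pays $3.34 × 450 = $1503.00
Total = $10311.70

Total revenue: $10311.70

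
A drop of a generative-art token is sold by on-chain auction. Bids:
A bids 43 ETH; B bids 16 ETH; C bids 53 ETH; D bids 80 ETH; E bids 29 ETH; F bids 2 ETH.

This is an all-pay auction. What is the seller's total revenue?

Total revenue: 223 ETH

Bids in order: 80 (D) > 53 (C) > 43 (A) > 29 (E) > 16 (B) > 2 (F)
D wins with the top bid; all bids are sunk regardless.
Every bidder forfeits their bid regardless of winning.
Revenue = 43 + 16 + 53 + 80 + 29 + 2 = 223 ETH.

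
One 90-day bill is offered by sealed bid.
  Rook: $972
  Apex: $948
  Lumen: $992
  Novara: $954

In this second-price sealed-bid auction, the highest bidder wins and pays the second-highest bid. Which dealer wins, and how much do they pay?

Lumen pays $972

Second-price sealed-bid auction: the highest bidder wins and pays the second-highest bid.
Bids in order: 992 (Lumen) > 972 (Rook) > 954 (Novara) > 948 (Apex)
Lumen wins with the highest bid; price is set by the runner-up at $972.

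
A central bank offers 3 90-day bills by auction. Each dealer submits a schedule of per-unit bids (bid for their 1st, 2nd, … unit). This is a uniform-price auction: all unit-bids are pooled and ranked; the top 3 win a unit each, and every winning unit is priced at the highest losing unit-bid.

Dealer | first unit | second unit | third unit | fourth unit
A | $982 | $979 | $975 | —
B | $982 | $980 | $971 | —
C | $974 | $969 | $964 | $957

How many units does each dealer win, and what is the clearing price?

All unit-bids, highest first — top 3: 982 (A-1), 982 (B-1), 980 (B-2)
The (k+1)-th unit-bid is $979.
Allocation: A 1, B 2.

A 1, B 2; clearing price $979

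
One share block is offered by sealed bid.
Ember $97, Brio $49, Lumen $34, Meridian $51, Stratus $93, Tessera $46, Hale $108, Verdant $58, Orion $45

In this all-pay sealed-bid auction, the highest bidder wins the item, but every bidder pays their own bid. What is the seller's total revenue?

Total revenue: $581

Sorting bids: 108 (Hale) > 97 (Ember) > 93 (Stratus) > 58 (Verdant) > 51 (Meridian) > 49 (Brio) > …
Every bidder forfeits their bid regardless of winning.
Revenue = 97 + 49 + 34 + 51 + 93 + 46 + 108 + 58 + 45 = $581.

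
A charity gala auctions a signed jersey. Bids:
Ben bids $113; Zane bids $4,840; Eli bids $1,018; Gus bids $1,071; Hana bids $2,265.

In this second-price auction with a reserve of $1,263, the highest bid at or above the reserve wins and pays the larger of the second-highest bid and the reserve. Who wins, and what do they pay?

Zane pays $2,265

Sorting bids: 4,840 (Zane) > 2,265 (Hana) > 1,071 (Gus) > 1,018 (Eli) > 113 (Ben)
Zane has the top bid at or above the reserve ($4,840).
Second-highest bid $2,265 exceeds the reserve $1,263 → payment $2,265.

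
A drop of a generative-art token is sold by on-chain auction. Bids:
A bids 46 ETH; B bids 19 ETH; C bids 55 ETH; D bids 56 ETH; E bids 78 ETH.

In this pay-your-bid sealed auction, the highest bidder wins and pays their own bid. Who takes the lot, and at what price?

E pays 78 ETH

Bids ranked: 78 (E) > 56 (D) > 55 (C) > 46 (A) > 19 (B)
First-price: E pays what they bid, 78 ETH.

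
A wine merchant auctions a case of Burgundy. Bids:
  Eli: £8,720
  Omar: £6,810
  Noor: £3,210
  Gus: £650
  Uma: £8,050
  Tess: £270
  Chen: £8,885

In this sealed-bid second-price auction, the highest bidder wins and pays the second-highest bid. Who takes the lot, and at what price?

Bids ranked: 8,885 (Chen) > 8,720 (Eli) > 8,050 (Uma) > 6,810 (Omar) > 3,210 (Noor) > 650 (Gus) > …
Chen is highest; pays the second-highest bid, £8,720.

Chen pays £8,720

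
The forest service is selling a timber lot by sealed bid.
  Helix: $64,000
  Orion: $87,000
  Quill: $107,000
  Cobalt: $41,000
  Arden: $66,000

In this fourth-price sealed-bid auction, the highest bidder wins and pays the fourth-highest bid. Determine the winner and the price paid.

Bids ranked: 107,000 (Quill) > 87,000 (Orion) > 66,000 (Arden) > 64,000 (Helix) > 41,000 (Cobalt)
Quill is highest; pays the fourth-highest bid, $64,000.

Quill pays $64,000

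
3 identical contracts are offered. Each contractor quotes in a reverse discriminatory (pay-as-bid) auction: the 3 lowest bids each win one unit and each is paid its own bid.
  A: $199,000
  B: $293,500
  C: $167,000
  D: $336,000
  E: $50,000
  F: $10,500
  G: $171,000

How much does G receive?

G is paid $0

Bids ranked low→high: 10,500 (F), 50,000 (E), 167,000 (C), 171,000 (G), 199,000 (A), …
Lowest 3: F, E, C.
G does not win → $0.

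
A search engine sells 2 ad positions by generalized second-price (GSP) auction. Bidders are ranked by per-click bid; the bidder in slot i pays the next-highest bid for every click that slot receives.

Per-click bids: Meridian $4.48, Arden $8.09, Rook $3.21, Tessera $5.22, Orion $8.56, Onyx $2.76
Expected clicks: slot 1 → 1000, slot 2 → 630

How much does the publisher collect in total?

Ranked by bid: $8.56 (Orion) > $8.09 (Arden) > $5.22 (Tessera) > …
Slot 1: Orion pays $8.09 × 1000 = $8090.00
Slot 2: Arden pays $5.22 × 630 = $3288.60
Total = $11378.60

Total revenue: $11378.60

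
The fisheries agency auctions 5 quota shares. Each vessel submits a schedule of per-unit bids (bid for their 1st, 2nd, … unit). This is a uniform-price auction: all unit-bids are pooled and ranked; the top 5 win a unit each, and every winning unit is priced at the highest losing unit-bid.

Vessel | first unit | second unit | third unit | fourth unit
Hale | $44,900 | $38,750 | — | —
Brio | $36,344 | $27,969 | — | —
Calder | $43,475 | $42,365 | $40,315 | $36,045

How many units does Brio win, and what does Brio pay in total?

All unit-bids, highest first — top 5: 44,900 (Hale-1), 43,475 (Calder-1), 42,365 (Calder-2), 40,315 (Calder-3), 38,750 (Hale-2)
First bid not allocated: $36,344.
Brio wins 0 unit(s) at $36,344 each.

Brio: 0 units, pays $0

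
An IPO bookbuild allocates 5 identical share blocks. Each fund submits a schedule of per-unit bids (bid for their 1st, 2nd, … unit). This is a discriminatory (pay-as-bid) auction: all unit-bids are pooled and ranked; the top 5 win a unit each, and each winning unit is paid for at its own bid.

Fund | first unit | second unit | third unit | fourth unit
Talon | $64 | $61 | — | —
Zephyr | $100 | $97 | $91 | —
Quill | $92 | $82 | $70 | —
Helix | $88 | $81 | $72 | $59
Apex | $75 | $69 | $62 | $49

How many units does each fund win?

Helix 1, Quill 1, Zephyr 3

Merging the schedules and taking the best 5: 100 (Zephyr-1), 97 (Zephyr-2), 92 (Quill-1), 91 (Zephyr-3), 88 (Helix-1)
Next rejected bid: $82 (not a price — pay-as-bid).
Allocation: Helix 1, Quill 1, Zephyr 3.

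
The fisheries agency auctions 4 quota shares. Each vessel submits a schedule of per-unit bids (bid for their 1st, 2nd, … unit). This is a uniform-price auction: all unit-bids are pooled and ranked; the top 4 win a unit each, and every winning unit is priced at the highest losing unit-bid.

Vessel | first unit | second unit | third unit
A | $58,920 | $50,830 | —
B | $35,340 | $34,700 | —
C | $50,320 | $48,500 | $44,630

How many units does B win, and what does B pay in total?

All unit-bids, highest first — top 4: 58,920 (A-1), 50,830 (A-2), 50,320 (C-1), 48,500 (C-2)
The (k+1)-th unit-bid is $44,630.
B wins 0 unit(s) at $44,630 each.

B: 0 units, pays $0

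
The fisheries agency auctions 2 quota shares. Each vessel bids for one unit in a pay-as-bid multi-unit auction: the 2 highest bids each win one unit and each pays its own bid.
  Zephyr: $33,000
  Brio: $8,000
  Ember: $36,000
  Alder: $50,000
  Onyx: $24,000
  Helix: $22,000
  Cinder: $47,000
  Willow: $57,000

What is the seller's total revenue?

Sorting: 57,000 (Willow), 50,000 (Alder), 47,000 (Cinder), 36,000 (Ember), …
The 2 highest are Willow, Alder.
Total revenue = 57,000 + 50,000 = $107,000.

Total revenue: $107,000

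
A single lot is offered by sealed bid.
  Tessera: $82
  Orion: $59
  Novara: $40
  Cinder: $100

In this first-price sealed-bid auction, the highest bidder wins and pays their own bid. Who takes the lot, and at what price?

Cinder pays $100

Sorting bids: 100 (Cinder) > 82 (Tessera) > 59 (Orion) > 40 (Novara)
Cinder is highest → pays own bid, $100.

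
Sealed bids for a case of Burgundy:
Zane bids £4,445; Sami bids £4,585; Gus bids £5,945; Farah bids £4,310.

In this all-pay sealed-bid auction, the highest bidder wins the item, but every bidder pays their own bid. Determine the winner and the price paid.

Rule: the highest bidder wins the item, but every bidder pays their own bid.
Bids ranked: 5,945 (Gus) > 4,585 (Sami) > 4,445 (Zane) > 4,310 (Farah)
Gus wins with the top bid; all bids are sunk regardless.

Gus pays £5,945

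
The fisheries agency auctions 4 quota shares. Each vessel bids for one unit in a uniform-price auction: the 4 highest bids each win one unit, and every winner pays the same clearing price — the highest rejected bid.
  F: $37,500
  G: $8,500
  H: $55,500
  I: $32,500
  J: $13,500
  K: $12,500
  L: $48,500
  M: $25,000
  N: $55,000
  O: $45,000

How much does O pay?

Bids ranked high→low: 55,500 (H), 55,000 (N), 48,500 (L), 45,000 (O), 37,500 (F), 32,500 (I), …
The 4 highest are H, N, L, O.
First losing bid is F's $37,500, which sets the uniform price.
O wins → pays $37,500.

O pays $37,500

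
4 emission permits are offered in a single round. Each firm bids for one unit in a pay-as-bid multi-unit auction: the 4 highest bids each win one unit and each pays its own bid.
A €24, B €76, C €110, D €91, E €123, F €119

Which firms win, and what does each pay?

Ordering the bids: 123 (E), 119 (F), 110 (C), 91 (D), 76 (B), 24 (A)
The 4 highest are E, F, C, D.
Each winner pays its own bid: E €123, F €119, C €110, D €91.

E €123, F €119, C €110, D €91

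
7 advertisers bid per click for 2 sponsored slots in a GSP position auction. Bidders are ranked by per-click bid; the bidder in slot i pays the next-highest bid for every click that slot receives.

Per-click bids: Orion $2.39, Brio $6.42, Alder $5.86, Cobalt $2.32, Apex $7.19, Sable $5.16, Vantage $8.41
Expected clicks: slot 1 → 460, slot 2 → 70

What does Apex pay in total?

Apex pays $449.40

Ranked by bid: $8.41 (Vantage) > $7.19 (Apex) > $6.42 (Brio) > …
Apex holds slot 2 → pays next bid $6.42 × 70 clicks = $449.40.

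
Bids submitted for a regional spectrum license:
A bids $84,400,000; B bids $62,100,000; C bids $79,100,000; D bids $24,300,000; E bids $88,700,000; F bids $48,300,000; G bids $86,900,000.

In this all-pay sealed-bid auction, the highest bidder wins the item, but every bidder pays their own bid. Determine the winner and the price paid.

Bids in order: 88,700,000 (E) > 86,900,000 (G) > 84,400,000 (A) > 79,100,000 (C) > 62,100,000 (B) > 48,300,000 (F) > …
E wins with the top bid; all bids are sunk regardless.

E pays $88,700,000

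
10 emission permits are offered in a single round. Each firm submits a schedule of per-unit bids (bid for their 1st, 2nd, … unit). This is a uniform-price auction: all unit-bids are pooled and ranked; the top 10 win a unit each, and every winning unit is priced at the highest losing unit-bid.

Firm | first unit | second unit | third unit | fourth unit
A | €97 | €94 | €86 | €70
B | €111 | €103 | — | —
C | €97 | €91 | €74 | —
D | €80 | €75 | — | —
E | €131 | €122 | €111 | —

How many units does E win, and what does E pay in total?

Pooled unit-bids ranked (top 10): 131 (E-1), 122 (E-2), 111 (B-1), 111 (E-3), 103 (B-2), 97 (A-1), 97 (C-1), 94 (A-2), 91 (C-2), 86 (A-3)
The (k+1)-th unit-bid is €80.
E wins 3 unit(s) at €80 each.

E: 3 units, pays €240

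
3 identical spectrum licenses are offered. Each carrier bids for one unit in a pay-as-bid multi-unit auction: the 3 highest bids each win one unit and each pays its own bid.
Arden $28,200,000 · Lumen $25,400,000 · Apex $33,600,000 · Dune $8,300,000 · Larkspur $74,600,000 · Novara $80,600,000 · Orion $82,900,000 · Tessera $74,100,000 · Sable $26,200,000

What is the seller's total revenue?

Bids ranked high→low: 82,900,000 (Orion), 80,600,000 (Novara), 74,600,000 (Larkspur), 74,100,000 (Tessera), 33,600,000 (Apex), …
Top 3: Orion, Novara, Larkspur.
Total revenue = 82,900,000 + 80,600,000 + 74,600,000 = $238,100,000.

Total revenue: $238,100,000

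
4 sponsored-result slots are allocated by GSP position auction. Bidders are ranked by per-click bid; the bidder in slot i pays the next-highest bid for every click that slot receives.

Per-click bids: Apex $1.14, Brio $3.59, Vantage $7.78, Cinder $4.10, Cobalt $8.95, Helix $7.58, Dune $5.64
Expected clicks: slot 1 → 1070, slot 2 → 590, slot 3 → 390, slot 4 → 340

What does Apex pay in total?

Apex pays $0.00

Ranked by bid: $8.95 (Cobalt) > $7.78 (Vantage) > $7.58 (Helix) > $5.64 (Dune) > $4.10 (Cinder) > …
Apex ranks below slot 4 → no slot, pays nothing.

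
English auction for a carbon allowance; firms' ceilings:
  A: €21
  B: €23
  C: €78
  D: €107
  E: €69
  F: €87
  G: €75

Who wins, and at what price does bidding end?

D wins at €87

Ascending (English) auction: the price rises until one bidder remains; the winner pays the price at which the last rival dropped out.
Limits ranked: 107 (D) > 87 (F) > 78 (C) > 75 (G) > 69 (E) > 23 (B) > …
Once the price passes €87, only D is left; the hammer falls at F's limit of €87.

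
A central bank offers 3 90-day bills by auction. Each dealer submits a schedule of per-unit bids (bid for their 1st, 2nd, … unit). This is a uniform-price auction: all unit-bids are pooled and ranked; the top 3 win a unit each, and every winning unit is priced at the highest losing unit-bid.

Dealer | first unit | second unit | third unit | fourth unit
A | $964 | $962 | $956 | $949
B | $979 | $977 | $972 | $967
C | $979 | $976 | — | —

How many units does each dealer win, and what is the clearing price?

B 2, C 1; clearing price $976

All unit-bids, highest first — top 3: 979 (B-1), 979 (C-1), 977 (B-2)
First bid not allocated: $976.
Allocation: B 2, C 1.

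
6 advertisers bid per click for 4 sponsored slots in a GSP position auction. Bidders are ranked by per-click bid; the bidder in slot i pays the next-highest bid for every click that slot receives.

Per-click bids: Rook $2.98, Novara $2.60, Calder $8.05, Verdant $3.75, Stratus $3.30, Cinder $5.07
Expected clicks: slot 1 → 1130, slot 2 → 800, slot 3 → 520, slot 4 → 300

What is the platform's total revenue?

Total revenue: $11339.10

Per-click bids in order: $8.05 (Calder) > $5.07 (Cinder) > $3.75 (Verdant) > $3.30 (Stratus) > $2.98 (Rook) > …
Slot 1: Calder pays $5.07 × 1130 = $5729.10
Slot 2: Cinder pays $3.75 × 800 = $3000.00
Slot 3: Verdant pays $3.30 × 520 = $1716.00
Slot 4: Stratus pays $2.98 × 300 = $894.00
Total = $11339.10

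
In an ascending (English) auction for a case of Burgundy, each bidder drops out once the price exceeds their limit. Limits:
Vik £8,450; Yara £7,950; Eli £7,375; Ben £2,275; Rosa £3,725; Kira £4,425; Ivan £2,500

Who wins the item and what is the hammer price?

Vik wins at £7,950

Open ascending-bid auction: the price rises until one bidder remains; the winner pays the price at which the last rival dropped out.
Limits in order: 8,450 (Vik) > 7,950 (Yara) > 7,375 (Eli) > 4,425 (Kira) > 3,725 (Rosa) > 2,500 (Ivan) > …
Bidding ends when Yara exits at £7,950; Vik takes it.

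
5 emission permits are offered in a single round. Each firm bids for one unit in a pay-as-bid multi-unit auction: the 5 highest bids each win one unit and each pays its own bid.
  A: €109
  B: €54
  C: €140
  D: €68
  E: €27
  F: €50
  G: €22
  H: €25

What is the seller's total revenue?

Total revenue: €421

Ordering the bids: 140 (C), 109 (A), 68 (D), 54 (B), 50 (F), 27 (E), 25 (H), …
Top 5: C, A, D, B, F.
Total revenue = 140 + 109 + 68 + 54 + 50 = €421.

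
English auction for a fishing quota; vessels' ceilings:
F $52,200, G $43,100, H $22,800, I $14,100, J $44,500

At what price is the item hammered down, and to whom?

F wins at $44,500

Limits ranked: 52,200 (F) > 44,500 (J) > 43,100 (G) > 22,800 (H) > 14,100 (I)
J is the last rival to drop out, at $44,500; F remains and wins at that price.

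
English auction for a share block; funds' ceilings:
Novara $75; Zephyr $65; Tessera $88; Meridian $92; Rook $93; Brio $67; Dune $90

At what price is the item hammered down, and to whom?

Rook wins at $92

Ascending (English) auction: the price rises until one bidder remains; the winner pays the price at which the last rival dropped out.
Sorting limits: 93 (Rook) > 92 (Meridian) > 90 (Dune) > 88 (Tessera) > 75 (Novara) > 67 (Brio) > …
Meridian is the last rival to drop out, at $92; Rook remains and wins at that price.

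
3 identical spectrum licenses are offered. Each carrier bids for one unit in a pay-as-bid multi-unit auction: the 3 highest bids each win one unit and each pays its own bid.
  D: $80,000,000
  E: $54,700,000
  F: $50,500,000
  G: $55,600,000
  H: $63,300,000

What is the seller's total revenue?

Total revenue: $198,900,000

Sorting: 80,000,000 (D), 63,300,000 (H), 55,600,000 (G), 54,700,000 (E), 50,500,000 (F)
The 3 highest are D, H, G.
Total revenue = 80,000,000 + 63,300,000 + 55,600,000 = $198,900,000.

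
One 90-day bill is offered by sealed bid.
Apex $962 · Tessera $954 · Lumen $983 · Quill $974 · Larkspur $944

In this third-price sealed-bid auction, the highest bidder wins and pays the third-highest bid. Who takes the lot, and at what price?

Lumen pays $962

Bids ranked: 983 (Lumen) > 974 (Quill) > 962 (Apex) > 954 (Tessera) > 944 (Larkspur)
Lumen is highest; pays the third-highest bid, $962.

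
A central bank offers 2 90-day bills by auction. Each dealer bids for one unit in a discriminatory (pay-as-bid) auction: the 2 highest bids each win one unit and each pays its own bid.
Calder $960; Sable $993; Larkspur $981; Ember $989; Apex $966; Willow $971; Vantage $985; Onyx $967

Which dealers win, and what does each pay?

Bids ranked high→low: 993 (Sable), 989 (Ember), 985 (Vantage), 981 (Larkspur), …
The 2 highest are Sable, Ember.
Each winner pays its own bid: Sable $993, Ember $989.

Sable $993, Ember $989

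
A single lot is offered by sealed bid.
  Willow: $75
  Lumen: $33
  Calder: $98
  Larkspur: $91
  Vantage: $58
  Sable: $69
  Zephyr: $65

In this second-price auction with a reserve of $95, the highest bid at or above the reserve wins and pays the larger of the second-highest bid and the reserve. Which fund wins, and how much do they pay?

Calder pays $95

Rule: the highest bid at or above the reserve wins and pays the larger of the second-highest bid and the reserve.
Sorting bids: 98 (Calder) > 91 (Larkspur) > 75 (Willow) > 69 (Sable) > 65 (Zephyr) > 58 (Vantage) > …
Calder has the top bid at or above the reserve ($98).
Second-highest bid $91 is below the reserve $95, so the reserve binds → payment $95.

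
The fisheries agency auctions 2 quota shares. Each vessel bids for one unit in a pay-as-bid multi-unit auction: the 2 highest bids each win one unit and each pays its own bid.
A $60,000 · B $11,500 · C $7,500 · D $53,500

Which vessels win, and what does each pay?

Bids ranked high→low: 60,000 (A), 53,500 (D), 11,500 (B), 7,500 (C)
Top 2: A, D.
Each winner pays its own bid: A $60,000, D $53,500.

A $60,000, D $53,500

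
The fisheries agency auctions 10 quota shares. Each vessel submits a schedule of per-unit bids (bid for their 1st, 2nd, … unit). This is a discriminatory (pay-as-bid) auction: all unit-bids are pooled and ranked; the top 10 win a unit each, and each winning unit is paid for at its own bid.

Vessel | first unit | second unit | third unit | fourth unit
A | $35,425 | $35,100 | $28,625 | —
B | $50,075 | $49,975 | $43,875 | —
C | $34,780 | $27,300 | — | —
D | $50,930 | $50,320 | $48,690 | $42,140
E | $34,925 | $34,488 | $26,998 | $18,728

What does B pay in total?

All unit-bids, highest first — top 10: 50,930 (D-1), 50,320 (D-2), 50,075 (B-1), 49,975 (B-2), 48,690 (D-3), 43,875 (B-3), 42,140 (D-4), 35,425 (A-1), 35,100 (A-2), 34,925 (E-1)
Next rejected bid: $34,780 (not a price — pay-as-bid).
B's winning unit-bids: 50,075 + 49,975 + 43,875 = $143,925.

B pays $143,925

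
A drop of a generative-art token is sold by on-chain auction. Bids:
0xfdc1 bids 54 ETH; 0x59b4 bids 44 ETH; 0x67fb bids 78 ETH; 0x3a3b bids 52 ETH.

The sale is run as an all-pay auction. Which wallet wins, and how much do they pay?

0x67fb pays 78 ETH

All-pay auction: the highest bidder wins the item, but every bidder pays their own bid.
Bids in order: 78 (0x67fb) > 54 (0xfdc1) > 52 (0x3a3b) > 44 (0x59b4)
0x67fb is highest and takes the item; every bidder forfeits their bid.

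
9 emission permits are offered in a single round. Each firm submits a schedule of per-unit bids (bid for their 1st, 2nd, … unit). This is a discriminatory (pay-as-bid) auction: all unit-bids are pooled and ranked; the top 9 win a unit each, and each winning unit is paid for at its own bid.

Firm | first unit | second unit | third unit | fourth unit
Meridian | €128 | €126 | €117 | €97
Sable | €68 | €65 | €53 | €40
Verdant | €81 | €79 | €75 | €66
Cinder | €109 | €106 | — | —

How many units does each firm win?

Cinder 2, Meridian 4, Verdant 3

All unit-bids, highest first — top 9: 128 (Meridian-1), 126 (Meridian-2), 117 (Meridian-3), 109 (Cinder-1), 106 (Cinder-2), 97 (Meridian-4), 81 (Verdant-1), 79 (Verdant-2), 75 (Verdant-3)
Next rejected bid: €68 (not a price — pay-as-bid).
Allocation: Cinder 2, Meridian 4, Verdant 3.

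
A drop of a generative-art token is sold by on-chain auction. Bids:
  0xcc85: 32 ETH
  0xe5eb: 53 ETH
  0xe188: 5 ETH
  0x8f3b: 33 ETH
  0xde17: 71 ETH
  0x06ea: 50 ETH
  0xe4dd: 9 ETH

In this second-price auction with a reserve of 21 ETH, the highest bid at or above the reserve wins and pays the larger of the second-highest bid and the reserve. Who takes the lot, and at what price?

0xde17 pays 53 ETH

Bids in order: 71 (0xde17) > 53 (0xe5eb) > 50 (0x06ea) > 33 (0x8f3b) > 32 (0xcc85) > 9 (0xe4dd) > …
0xde17 has the top bid at or above the reserve (71 ETH).
max(second-highest 53 ETH, reserve 21 ETH) = 53 ETH; the reserve does not bind.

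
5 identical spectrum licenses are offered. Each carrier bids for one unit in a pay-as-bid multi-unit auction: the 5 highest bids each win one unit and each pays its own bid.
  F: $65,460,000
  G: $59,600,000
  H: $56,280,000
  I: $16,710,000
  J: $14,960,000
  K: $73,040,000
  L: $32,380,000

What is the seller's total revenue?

Bids ranked high→low: 73,040,000 (K), 65,460,000 (F), 59,600,000 (G), 56,280,000 (H), 32,380,000 (L), 16,710,000 (I), 14,960,000 (J)
Winners (5 units): K, F, G, H, L.
Total revenue = 73,040,000 + 65,460,000 + 59,600,000 + 56,280,000 + 32,380,000 = $286,760,000.

Total revenue: $286,760,000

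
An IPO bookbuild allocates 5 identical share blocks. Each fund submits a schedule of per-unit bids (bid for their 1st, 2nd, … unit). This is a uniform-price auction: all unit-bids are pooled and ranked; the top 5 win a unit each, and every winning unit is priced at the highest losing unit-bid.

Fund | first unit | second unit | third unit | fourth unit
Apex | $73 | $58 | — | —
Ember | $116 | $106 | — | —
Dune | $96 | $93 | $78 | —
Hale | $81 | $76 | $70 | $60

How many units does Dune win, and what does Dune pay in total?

All unit-bids, highest first — top 5: 116 (Ember-1), 106 (Ember-2), 96 (Dune-1), 93 (Dune-2), 81 (Hale-1)
Highest rejected unit-bid = $78.
Dune wins 2 unit(s) at $78 each.

Dune: 2 units, pays $156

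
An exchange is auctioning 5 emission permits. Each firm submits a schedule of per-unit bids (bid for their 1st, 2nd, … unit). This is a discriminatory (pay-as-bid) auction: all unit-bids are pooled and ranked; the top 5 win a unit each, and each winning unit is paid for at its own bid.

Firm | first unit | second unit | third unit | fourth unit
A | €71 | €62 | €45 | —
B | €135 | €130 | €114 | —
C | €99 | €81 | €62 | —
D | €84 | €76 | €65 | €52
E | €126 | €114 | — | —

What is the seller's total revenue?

Total revenue: €619

Merging the schedules and taking the best 5: 135 (B-1), 130 (B-2), 126 (E-1), 114 (B-3), 114 (E-2)
Next rejected bid: €99 (not a price — pay-as-bid).
Each winning unit pays its own bid.
Revenue = 135 + 130 + 126 + 114 + 114 = €619.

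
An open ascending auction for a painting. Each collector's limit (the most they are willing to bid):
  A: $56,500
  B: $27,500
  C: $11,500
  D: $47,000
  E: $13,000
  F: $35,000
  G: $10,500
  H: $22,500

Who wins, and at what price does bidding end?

A wins at $47,000

Sorting limits: 56,500 (A) > 47,000 (D) > 35,000 (F) > 27,500 (B) > 22,500 (H) > 13,000 (E) > …
D is the last rival to drop out, at $47,000; A remains and wins at that price.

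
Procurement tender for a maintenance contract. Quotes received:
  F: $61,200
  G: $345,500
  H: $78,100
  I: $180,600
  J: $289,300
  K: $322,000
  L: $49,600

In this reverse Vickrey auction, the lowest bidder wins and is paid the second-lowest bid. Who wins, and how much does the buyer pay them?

Reverse Vickrey auction: the lowest bidder wins and is paid the second-lowest bid.
Sorting bids: 49,600 (L) < 61,200 (F) < 78,100 (H) < 180,600 (I) < 289,300 (J) < 322,000 (K) < …
Second-price: L is paid F's bid of $61,200.

L is paid $61,200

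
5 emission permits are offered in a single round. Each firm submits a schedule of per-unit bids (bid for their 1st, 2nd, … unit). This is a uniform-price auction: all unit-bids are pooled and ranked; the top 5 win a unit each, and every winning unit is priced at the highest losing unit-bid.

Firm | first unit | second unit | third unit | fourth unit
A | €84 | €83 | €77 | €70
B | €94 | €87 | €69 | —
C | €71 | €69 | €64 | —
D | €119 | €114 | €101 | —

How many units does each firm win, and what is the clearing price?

B 2, D 3; clearing price €84

All unit-bids, highest first — top 5: 119 (D-1), 114 (D-2), 101 (D-3), 94 (B-1), 87 (B-2)
Highest rejected unit-bid = €84.
Allocation: B 2, D 3.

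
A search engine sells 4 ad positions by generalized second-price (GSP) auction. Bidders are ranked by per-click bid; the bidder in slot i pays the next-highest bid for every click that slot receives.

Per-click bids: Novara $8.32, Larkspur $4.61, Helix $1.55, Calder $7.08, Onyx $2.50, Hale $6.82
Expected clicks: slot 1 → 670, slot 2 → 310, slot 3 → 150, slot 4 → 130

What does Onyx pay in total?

Per-click bids in order: $8.32 (Novara) > $7.08 (Calder) > $6.82 (Hale) > $4.61 (Larkspur) > $2.50 (Onyx) > …
Onyx ranks below slot 4 → no slot, pays nothing.

Onyx pays $0.00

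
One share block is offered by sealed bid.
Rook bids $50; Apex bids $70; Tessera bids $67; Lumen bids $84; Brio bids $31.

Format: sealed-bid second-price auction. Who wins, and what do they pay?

Bids ranked: 84 (Lumen) > 70 (Apex) > 67 (Tessera) > 50 (Rook) > 31 (Brio)
Lumen wins with the highest bid; price is set by the runner-up at $70.

Lumen pays $70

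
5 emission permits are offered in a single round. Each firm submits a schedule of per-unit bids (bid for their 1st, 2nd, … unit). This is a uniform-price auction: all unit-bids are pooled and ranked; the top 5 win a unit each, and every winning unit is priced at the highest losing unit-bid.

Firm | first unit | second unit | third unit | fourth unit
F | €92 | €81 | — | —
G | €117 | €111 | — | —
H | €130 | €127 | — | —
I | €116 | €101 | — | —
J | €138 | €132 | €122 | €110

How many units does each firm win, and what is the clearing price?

Pooled unit-bids ranked (top 5): 138 (J-1), 132 (J-2), 130 (H-1), 127 (H-2), 122 (J-3)
First bid not allocated: €117.
Allocation: H 2, J 3.

H 2, J 3; clearing price €117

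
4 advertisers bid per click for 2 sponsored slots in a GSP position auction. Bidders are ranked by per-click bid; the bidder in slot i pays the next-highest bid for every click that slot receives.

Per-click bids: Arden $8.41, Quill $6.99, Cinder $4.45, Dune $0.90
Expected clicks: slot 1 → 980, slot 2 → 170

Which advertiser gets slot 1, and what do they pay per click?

Arden; $6.99 per click

Per-click bids in order: $8.41 (Arden) > $6.99 (Quill) > $4.45 (Cinder) > …
Slot 1 goes to the first-ranked bidder, Arden, who pays the next bid down: $6.99/click.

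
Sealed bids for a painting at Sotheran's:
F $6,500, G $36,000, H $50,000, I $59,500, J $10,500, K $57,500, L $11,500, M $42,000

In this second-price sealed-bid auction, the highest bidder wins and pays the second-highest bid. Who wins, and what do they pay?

I pays $57,500

Rule: the highest bidder wins and pays the second-highest bid.
Sorting bids: 59,500 (I) > 57,500 (K) > 50,000 (H) > 42,000 (M) > 36,000 (G) > 11,500 (L) > …
I wins with the highest bid; price is set by the runner-up at $57,500.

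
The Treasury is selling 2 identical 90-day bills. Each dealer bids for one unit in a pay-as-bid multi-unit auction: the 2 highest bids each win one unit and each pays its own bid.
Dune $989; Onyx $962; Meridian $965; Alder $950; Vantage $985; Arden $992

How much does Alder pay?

Sorting: 992 (Arden), 989 (Dune), 985 (Vantage), 965 (Meridian), …
Top 2: Arden, Dune.
Alder does not win → $0.

Alder pays $0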